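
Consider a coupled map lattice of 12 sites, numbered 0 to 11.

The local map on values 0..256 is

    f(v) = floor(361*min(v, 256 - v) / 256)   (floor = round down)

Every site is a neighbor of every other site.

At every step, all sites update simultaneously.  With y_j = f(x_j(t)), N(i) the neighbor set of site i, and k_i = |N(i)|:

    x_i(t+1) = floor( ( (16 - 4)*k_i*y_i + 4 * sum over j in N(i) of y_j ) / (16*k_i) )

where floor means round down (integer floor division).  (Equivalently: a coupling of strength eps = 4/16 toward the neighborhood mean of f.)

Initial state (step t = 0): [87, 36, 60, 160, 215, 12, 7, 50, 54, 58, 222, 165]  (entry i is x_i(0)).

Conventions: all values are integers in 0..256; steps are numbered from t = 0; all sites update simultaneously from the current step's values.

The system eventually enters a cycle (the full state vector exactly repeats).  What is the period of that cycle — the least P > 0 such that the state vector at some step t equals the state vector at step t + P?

Answer: 8
Key observation: The state at step 31, [117, 119, 112, 112, 119, 119, 112, 119, 119, 112, 117, 119], reappears at step 39 — and no state repeats earlier — so the cycle the system enters has period 8.

Derivation:
t=0: [87, 36, 60, 160, 215, 12, 7, 50, 54, 58, 222, 165]
t=1: [108, 56, 80, 118, 61, 31, 26, 70, 75, 78, 54, 112]
t=2: [138, 84, 109, 148, 90, 58, 53, 98, 104, 106, 82, 141]
t=3: [156, 121, 147, 146, 127, 94, 89, 136, 142, 144, 119, 153]
t=4: [144, 165, 153, 154, 172, 138, 133, 165, 158, 156, 163, 147]
t=5: [153, 132, 144, 143, 124, 159, 164, 132, 139, 141, 134, 150]
t=6: [148, 169, 157, 158, 169, 141, 136, 169, 162, 160, 168, 151]
t=7: [148, 126, 138, 138, 126, 155, 160, 126, 133, 136, 128, 145]
t=8: [155, 173, 165, 165, 173, 148, 142, 173, 170, 167, 175, 158]
t=9: [138, 120, 128, 128, 120, 145, 151, 120, 123, 126, 118, 135]
t=10: [166, 168, 176, 176, 168, 159, 153, 168, 171, 174, 166, 169]
t=11: [125, 123, 115, 115, 123, 132, 139, 123, 120, 117, 125, 122]
t=12: [174, 172, 164, 164, 172, 172, 165, 172, 169, 165, 174, 171]
t=13: [116, 118, 126, 126, 118, 118, 126, 118, 121, 126, 116, 119]
t=14: [164, 166, 174, 174, 166, 166, 174, 166, 169, 174, 164, 167]
t=15: [127, 125, 117, 117, 125, 125, 117, 125, 122, 117, 127, 124]
t=16: [177, 174, 166, 166, 174, 174, 166, 174, 172, 166, 177, 173]
t=17: [113, 115, 123, 123, 115, 115, 123, 115, 118, 123, 113, 117]
t=18: [160, 163, 171, 171, 163, 163, 171, 163, 165, 171, 160, 164]
t=19: [132, 129, 121, 121, 129, 129, 121, 129, 127, 121, 132, 128]
t=20: [174, 177, 171, 171, 177, 177, 171, 177, 177, 171, 174, 178]
t=21: [114, 111, 117, 117, 111, 111, 117, 111, 111, 117, 114, 110]
t=22: [159, 156, 162, 162, 156, 156, 162, 156, 156, 162, 159, 156]
t=23: [136, 139, 133, 133, 139, 139, 133, 139, 139, 133, 136, 139]
t=24: [168, 165, 171, 171, 165, 165, 171, 165, 165, 171, 168, 165]
t=25: [124, 127, 120, 120, 127, 127, 120, 127, 127, 120, 124, 127]
t=26: [174, 177, 170, 170, 177, 177, 170, 177, 177, 170, 174, 177]
t=27: [115, 112, 119, 119, 112, 112, 119, 112, 112, 119, 115, 112]
t=28: [161, 158, 165, 165, 158, 158, 165, 158, 158, 165, 161, 158]
t=29: [133, 136, 129, 129, 136, 136, 129, 136, 136, 129, 133, 136]
t=30: [173, 170, 177, 177, 170, 170, 177, 170, 170, 177, 173, 170]
t=31: [117, 119, 112, 112, 119, 119, 112, 119, 119, 112, 117, 119]
t=32: [163, 165, 158, 158, 165, 165, 158, 165, 165, 158, 163, 165]
t=33: [131, 129, 136, 136, 129, 129, 136, 129, 129, 136, 131, 129]
t=34: [175, 177, 170, 170, 177, 177, 170, 177, 177, 170, 175, 177]
t=35: [114, 112, 119, 119, 112, 112, 119, 112, 112, 119, 114, 112]
t=36: [160, 158, 165, 165, 158, 158, 165, 158, 158, 165, 160, 158]
t=37: [134, 136, 129, 129, 136, 136, 129, 136, 136, 129, 134, 136]
t=38: [172, 170, 177, 177, 170, 170, 177, 170, 170, 177, 172, 170]
t=39: [117, 119, 112, 112, 119, 119, 112, 119, 119, 112, 117, 119]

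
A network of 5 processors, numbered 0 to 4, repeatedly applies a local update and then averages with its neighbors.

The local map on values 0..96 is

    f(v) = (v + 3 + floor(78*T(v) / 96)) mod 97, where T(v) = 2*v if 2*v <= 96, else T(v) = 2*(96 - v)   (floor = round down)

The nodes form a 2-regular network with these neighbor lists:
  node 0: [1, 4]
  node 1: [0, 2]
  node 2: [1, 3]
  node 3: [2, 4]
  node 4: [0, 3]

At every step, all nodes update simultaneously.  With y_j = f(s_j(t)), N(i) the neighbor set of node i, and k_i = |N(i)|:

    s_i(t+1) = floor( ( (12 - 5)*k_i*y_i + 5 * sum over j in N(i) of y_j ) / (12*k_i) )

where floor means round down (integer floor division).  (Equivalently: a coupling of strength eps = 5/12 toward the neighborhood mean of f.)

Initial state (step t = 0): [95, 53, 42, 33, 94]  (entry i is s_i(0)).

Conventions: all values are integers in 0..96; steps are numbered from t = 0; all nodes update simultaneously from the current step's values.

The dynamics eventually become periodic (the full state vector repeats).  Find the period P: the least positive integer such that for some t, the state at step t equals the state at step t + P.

Answer: 8
Key observation: The state at step 18, [20, 20, 20, 20, 20], reappears at step 26 — and no state repeats earlier — so the cycle the system enters has period 8.

Derivation:
t=0: [95, 53, 42, 33, 94]
t=1: [7, 20, 33, 55, 20]
t=2: [35, 55, 69, 45, 42]
t=3: [63, 39, 21, 21, 33]
t=4: [33, 21, 47, 64, 68]
t=5: [67, 58, 33, 22, 34]
t=6: [36, 37, 69, 72, 70]
t=7: [4, 5, 14, 17, 14]
t=8: [19, 20, 35, 43, 35]
t=9: [61, 62, 70, 49, 69]
t=10: [21, 21, 21, 25, 21]
t=11: [58, 58, 60, 63, 60]
t=12: [24, 24, 23, 22, 23]
t=13: [65, 65, 63, 61, 63]
t=14: [21, 21, 22, 22, 22]
t=15: [58, 58, 59, 60, 59]
t=16: [25, 25, 24, 24, 24]
t=17: [67, 67, 66, 66, 66]
t=18: [20, 20, 20, 20, 20]
t=19: [55, 55, 55, 55, 55]
t=20: [27, 27, 27, 27, 27]
t=21: [73, 73, 73, 73, 73]
t=22: [16, 16, 16, 16, 16]
t=23: [45, 45, 45, 45, 45]
t=24: [24, 24, 24, 24, 24]
t=25: [66, 66, 66, 66, 66]
t=26: [20, 20, 20, 20, 20]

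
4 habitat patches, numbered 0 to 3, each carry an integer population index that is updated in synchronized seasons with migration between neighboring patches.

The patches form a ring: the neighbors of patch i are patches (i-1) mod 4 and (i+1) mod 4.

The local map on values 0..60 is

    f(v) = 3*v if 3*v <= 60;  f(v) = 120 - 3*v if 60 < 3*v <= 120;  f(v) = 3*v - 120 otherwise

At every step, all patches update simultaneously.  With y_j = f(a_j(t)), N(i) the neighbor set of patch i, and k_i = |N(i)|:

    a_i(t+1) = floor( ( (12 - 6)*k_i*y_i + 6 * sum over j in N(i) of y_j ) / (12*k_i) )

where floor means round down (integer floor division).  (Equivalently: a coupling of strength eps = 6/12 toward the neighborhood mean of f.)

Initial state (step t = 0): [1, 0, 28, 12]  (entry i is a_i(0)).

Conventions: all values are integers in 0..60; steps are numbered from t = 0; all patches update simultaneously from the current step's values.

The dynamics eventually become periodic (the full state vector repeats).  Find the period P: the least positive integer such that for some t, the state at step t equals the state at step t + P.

Answer: 12
Key observation: The state at step 4, [47, 48, 47, 46], reappears at step 16 — and no state repeats earlier — so the cycle the system enters has period 12.

Derivation:
t=0: [1, 0, 28, 12]
t=1: [10, 9, 27, 27]
t=2: [31, 30, 36, 36]
t=3: [24, 24, 16, 15]
t=4: [47, 48, 47, 46]
t=5: [21, 22, 21, 19]
t=6: [56, 55, 56, 57]
t=7: [48, 46, 48, 49]
t=8: [23, 21, 23, 25]
t=9: [51, 54, 51, 48]
t=10: [33, 37, 33, 28]
t=11: [21, 15, 21, 28]
t=12: [48, 51, 48, 46]
t=13: [24, 28, 24, 21]
t=14: [47, 42, 47, 52]
t=15: [21, 13, 21, 28]
t=16: [47, 48, 47, 46]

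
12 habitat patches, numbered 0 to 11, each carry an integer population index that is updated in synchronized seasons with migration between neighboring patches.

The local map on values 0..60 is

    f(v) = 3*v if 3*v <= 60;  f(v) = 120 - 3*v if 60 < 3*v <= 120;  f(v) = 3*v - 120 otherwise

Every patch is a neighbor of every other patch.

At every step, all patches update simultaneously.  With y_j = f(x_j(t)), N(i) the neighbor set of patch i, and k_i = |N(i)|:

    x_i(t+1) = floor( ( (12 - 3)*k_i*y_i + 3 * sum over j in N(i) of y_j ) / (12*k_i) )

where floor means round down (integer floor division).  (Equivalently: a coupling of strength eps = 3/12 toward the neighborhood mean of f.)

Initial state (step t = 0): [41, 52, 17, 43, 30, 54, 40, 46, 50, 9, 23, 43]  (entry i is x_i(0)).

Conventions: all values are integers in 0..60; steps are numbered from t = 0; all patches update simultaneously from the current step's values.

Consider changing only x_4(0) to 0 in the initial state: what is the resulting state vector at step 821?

Simulating step by step:
t=0: [41, 52, 17, 43, 0, 54, 40, 46, 50, 9, 23, 43]
t=1: [8, 32, 43, 12, 6, 36, 6, 19, 28, 25, 43, 12]
t=2: [24, 24, 13, 33, 20, 16, 20, 48, 33, 40, 13, 33]
t=3: [44, 44, 38, 25, 53, 44, 53, 27, 25, 9, 38, 25]
t=4: [16, 16, 11, 40, 35, 16, 35, 35, 40, 27, 11, 40]
t=5: [41, 41, 30, 6, 17, 41, 17, 17, 6, 35, 30, 6]
t=6: [8, 8, 28, 19, 43, 8, 43, 43, 19, 17, 28, 19]
t=7: [26, 26, 35, 50, 15, 26, 15, 15, 50, 46, 35, 50]
t=8: [39, 39, 19, 30, 41, 39, 41, 41, 30, 22, 19, 30]
t=9: [8, 8, 47, 28, 8, 8, 8, 8, 28, 45, 47, 28]
t=10: [24, 24, 22, 33, 24, 24, 24, 24, 33, 17, 22, 33]
t=11: [46, 46, 50, 26, 46, 46, 46, 46, 26, 48, 50, 26]
t=12: [20, 20, 29, 37, 20, 20, 20, 20, 37, 24, 29, 37]
t=13: [55, 55, 35, 17, 55, 55, 55, 55, 17, 46, 35, 17]
t=14: [43, 43, 21, 47, 43, 43, 43, 43, 47, 23, 21, 47]
t=15: [12, 12, 47, 21, 12, 12, 12, 12, 21, 43, 47, 21]
t=16: [36, 36, 25, 51, 36, 36, 36, 36, 51, 16, 25, 51]
t=17: [15, 15, 39, 31, 15, 15, 15, 15, 31, 41, 39, 31]
t=18: [40, 40, 10, 27, 40, 40, 40, 40, 27, 10, 10, 27]
t=19: [4, 4, 26, 33, 4, 4, 4, 4, 33, 26, 26, 33]
t=20: [14, 14, 36, 21, 14, 14, 14, 14, 21, 36, 36, 21]
t=21: [40, 40, 19, 51, 40, 40, 40, 40, 51, 19, 19, 51]
t=22: [6, 6, 47, 30, 6, 6, 6, 6, 30, 47, 47, 30]
t=23: [19, 19, 21, 27, 19, 19, 19, 19, 27, 21, 21, 27]
t=24: [55, 55, 55, 42, 55, 55, 55, 55, 42, 55, 55, 42]
t=25: [42, 42, 42, 13, 42, 42, 42, 42, 13, 42, 42, 13]
t=26: [8, 8, 8, 32, 8, 8, 8, 8, 32, 8, 8, 32]
t=27: [24, 24, 24, 24, 24, 24, 24, 24, 24, 24, 24, 24]
t=28: [48, 48, 48, 48, 48, 48, 48, 48, 48, 48, 48, 48]
t=29: [24, 24, 24, 24, 24, 24, 24, 24, 24, 24, 24, 24]

Answer: [24, 24, 24, 24, 24, 24, 24, 24, 24, 24, 24, 24]
Key observation: The state at step 27, [24, 24, 24, 24, 24, 24, 24, 24, 24, 24, 24, 24], reappears at step 29: the system is in a cycle of period 2 from step 27 on.  Therefore the state at step 821 equals the state at step 27 + ((821 - 27) mod 2) = 27, which is [24, 24, 24, 24, 24, 24, 24, 24, 24, 24, 24, 24].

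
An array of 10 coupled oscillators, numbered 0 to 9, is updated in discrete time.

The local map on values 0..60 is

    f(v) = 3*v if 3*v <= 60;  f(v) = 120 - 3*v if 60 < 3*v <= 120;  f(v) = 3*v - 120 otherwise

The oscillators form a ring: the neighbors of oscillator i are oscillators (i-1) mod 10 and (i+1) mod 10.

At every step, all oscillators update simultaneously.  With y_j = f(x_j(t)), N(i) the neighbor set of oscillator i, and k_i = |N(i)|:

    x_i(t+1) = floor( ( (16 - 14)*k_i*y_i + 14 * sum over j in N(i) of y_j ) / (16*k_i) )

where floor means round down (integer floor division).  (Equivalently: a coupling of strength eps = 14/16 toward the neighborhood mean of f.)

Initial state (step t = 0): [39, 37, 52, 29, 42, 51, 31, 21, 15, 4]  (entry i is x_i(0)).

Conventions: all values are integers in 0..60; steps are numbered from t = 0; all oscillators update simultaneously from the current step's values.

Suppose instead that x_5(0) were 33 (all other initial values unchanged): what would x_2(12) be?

Answer: x_2(12) = 16
Key observation: This trace re-runs the system from the modified initial state.

Derivation:
t=0: [39, 37, 52, 29, 42, 33, 31, 21, 15, 4]
t=1: [9, 18, 22, 22, 24, 17, 37, 38, 35, 22]
t=2: [50, 42, 54, 51, 51, 31, 26, 11, 28, 25]
t=3: [26, 32, 22, 36, 30, 36, 31, 38, 38, 34]
t=4: [23, 45, 22, 38, 14, 26, 11, 15, 11, 23]
t=5: [35, 47, 15, 42, 26, 38, 42, 34, 46, 43]
t=6: [15, 28, 17, 38, 10, 21, 11, 12, 14, 15]
t=7: [41, 46, 24, 36, 31, 34, 44, 37, 40, 43]
t=8: [12, 24, 19, 34, 16, 19, 13, 6, 7, 2]
t=9: [28, 46, 36, 48, 38, 45, 37, 28, 13, 25]
t=10: [32, 23, 19, 10, 17, 8, 23, 25, 40, 38]
t=11: [27, 41, 42, 51, 30, 47, 36, 27, 22, 11]
t=12: [20, 20, 16, 19, 27, 21, 27, 33, 38, 44]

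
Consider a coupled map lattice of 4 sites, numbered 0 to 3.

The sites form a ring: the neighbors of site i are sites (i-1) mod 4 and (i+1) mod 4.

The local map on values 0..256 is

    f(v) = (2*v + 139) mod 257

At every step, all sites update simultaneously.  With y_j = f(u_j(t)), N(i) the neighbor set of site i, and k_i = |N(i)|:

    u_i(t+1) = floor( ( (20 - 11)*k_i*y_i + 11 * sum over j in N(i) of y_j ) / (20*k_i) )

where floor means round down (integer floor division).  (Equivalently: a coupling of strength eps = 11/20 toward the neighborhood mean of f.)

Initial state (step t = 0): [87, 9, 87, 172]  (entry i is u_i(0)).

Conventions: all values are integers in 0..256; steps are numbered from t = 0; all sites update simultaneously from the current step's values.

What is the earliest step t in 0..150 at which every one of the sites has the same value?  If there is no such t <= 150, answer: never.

Answer: 40
Key observation: Synchronization is absorbing here: once all sites are equal they stay equal, and step 40 is the first all-equal step.

Derivation:
t=0: [87, 9, 87, 172]  (not all equal)
t=1: [130, 101, 130, 132]  (not all equal)
t=2: [127, 115, 127, 143]  (not all equal)
t=3: [138, 125, 138, 150]  (not all equal)
t=4: [157, 146, 157, 168]  (not all equal)
t=5: [196, 186, 196, 205]  (not all equal)
t=6: [87, 123, 87, 25]  (not all equal)
t=7: [112, 88, 112, 115]  (not all equal)
t=8: [94, 84, 94, 108]  (not all equal)
t=9: [72, 61, 72, 82]  (not all equal)
t=10: [25, 16, 25, 35]  (not all equal)
t=11: [189, 180, 189, 198]  (not all equal)
t=12: [73, 110, 73, 11]  (not all equal)
t=13: [84, 61, 84, 87]  (not all equal)
t=14: [39, 29, 39, 52]  (not all equal)
t=15: [218, 208, 218, 228]  (not all equal)
t=16: [61, 52, 61, 70]  (not all equal)
t=17: [74, 111, 74, 12]  (not all equal)
t=18: [86, 63, 86, 89]  (not all equal)
t=19: [43, 33, 43, 56]  (not all equal)
t=20: [226, 216, 226, 236]  (not all equal)
t=21: [77, 68, 77, 86]  (not all equal)
t=22: [36, 27, 36, 44]  (not all equal)
t=23: [210, 202, 210, 218]  (not all equal)
t=24: [45, 37, 45, 52]  (not all equal)
t=25: [228, 221, 228, 235]  (not all equal)
t=26: [81, 74, 81, 87]  (not all equal)
t=27: [43, 37, 43, 49]  (not all equal)
t=28: [225, 219, 225, 230]  (not all equal)
t=29: [74, 69, 74, 79]  (not all equal)
t=30: [30, 25, 30, 34]  (not all equal)
t=31: [198, 194, 198, 202]  (not all equal)
t=32: [21, 17, 21, 24]  (not all equal)
t=33: [180, 177, 180, 183]  (not all equal)
t=34: [242, 239, 242, 244]  (not all equal)
t=35: [108, 106, 108, 110]  (not all equal)
t=36: [98, 96, 98, 99]  (not all equal)
t=37: [77, 76, 77, 78]  (not all equal)
t=38: [36, 35, 36, 36]  (not all equal)
t=39: [210, 210, 210, 211]  (not all equal)
t=40: [45, 45, 45, 45]  (all equal)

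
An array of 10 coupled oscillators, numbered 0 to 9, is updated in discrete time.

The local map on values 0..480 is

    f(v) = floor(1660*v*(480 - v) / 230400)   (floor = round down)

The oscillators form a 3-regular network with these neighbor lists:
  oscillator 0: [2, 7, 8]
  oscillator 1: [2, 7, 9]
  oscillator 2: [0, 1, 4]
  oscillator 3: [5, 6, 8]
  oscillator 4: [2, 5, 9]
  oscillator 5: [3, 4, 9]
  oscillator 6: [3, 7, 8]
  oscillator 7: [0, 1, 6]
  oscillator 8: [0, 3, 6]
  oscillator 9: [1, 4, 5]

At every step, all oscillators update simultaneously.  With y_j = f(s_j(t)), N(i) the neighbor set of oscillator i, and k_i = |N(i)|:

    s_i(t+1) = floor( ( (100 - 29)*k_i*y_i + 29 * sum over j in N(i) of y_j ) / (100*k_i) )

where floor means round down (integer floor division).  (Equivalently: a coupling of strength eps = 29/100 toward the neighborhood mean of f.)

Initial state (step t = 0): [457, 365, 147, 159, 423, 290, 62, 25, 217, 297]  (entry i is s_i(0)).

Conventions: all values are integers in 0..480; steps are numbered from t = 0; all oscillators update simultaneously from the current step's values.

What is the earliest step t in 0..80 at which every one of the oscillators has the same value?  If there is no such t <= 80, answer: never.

Answer: never
Key observation: The state at step 22 reappears at step 26 — the system is in a cycle of period 4 from step 22 on.  No step 0..26 is synchronized, and the cycle repeats forever, so no step up to 80 (or ever) has all oscillators equal.

Derivation:
t=0: [457, 365, 147, 159, 423, 290, 62, 25, 217, 297]  (not all equal)
t=1: [134, 294, 303, 356, 232, 371, 215, 111, 352, 361]  (not all equal)
t=2: [334, 374, 384, 324, 389, 307, 381, 319, 332, 325]  (not all equal)
t=3: [344, 298, 274, 355, 278, 366, 297, 350, 346, 346]  (not all equal)
t=4: [342, 380, 397, 325, 387, 315, 372, 340, 338, 342]  (not all equal)
t=5: [330, 282, 252, 354, 275, 358, 306, 330, 340, 328]  (not all equal)
t=6: [360, 394, 405, 328, 393, 327, 370, 363, 345, 363]  (not all equal)
t=7: [303, 253, 232, 350, 260, 343, 304, 298, 330, 298]  (not all equal)
t=8: [386, 408, 411, 336, 402, 349, 377, 391, 358, 389]  (not all equal)
t=9: [259, 218, 212, 336, 235, 313, 286, 250, 308, 255]  (not all equal)
t=10: [408, 411, 409, 358, 409, 380, 393, 412, 382, 409]  (not all equal)
t=11: [215, 204, 208, 299, 215, 264, 250, 206, 265, 214]  (not all equal)
t=12: [409, 405, 407, 395, 409, 407, 410, 407, 408, 409]  (not all equal)
t=13: [210, 216, 213, 232, 209, 215, 210, 213, 213, 210]  (not all equal)
t=14: [408, 409, 408, 412, 408, 410, 408, 408, 409, 408]  (not all equal)
t=15: [210, 209, 210, 203, 210, 206, 209, 210, 208, 210]  (not all equal)
t=16: [407, 408, 408, 405, 407, 406, 407, 408, 407, 407]  (not all equal)
t=17: [213, 211, 211, 217, 213, 215, 214, 211, 214, 213]  (not all equal)
t=18: [408, 408, 408, 410, 409, 409, 409, 408, 410, 409]  (not all equal)
t=19: [210, 210, 210, 206, 209, 208, 208, 210, 206, 209]  (not all equal)
t=20: [407, 408, 408, 406, 407, 407, 406, 407, 406, 407]  (not all equal)
t=21: [213, 211, 211, 215, 213, 214, 215, 213, 215, 213]  (not all equal)
t=22: [409, 408, 408, 410, 409, 409, 409, 409, 409, 409]  (not all equal)
t=23: [209, 210, 210, 206, 209, 208, 208, 209, 208, 209]  (not all equal)
t=24: [407, 408, 408, 406, 407, 407, 407, 407, 407, 407]  (not all equal)
t=25: [213, 211, 211, 215, 213, 214, 214, 213, 214, 213]  (not all equal)
t=26: [409, 408, 408, 410, 409, 409, 409, 409, 409, 409]  (not all equal)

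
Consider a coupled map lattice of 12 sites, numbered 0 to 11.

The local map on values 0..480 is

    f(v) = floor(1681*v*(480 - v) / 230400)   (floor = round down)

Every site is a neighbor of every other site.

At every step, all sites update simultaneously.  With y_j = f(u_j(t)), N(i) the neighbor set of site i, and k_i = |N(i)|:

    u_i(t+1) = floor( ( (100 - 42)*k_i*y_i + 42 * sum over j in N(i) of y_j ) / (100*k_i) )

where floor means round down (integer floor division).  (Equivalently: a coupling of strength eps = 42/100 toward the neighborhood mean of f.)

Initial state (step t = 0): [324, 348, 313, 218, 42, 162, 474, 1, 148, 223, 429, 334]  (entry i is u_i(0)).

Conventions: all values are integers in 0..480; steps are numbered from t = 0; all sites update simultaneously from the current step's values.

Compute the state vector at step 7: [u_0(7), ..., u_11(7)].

Answer: [197, 197, 198, 201, 196, 198, 199, 201, 197, 202, 196, 197]

Derivation:
t=0: [324, 348, 313, 218, 42, 162, 474, 1, 148, 223, 429, 334]
t=1: [326, 308, 333, 352, 199, 330, 137, 128, 320, 353, 212, 319]
t=2: [364, 375, 360, 344, 387, 362, 351, 344, 368, 343, 390, 369]
t=3: [307, 296, 311, 325, 282, 309, 319, 325, 303, 326, 279, 302]
t=4: [386, 391, 384, 375, 397, 385, 379, 375, 388, 374, 398, 388]
t=5: [264, 258, 267, 277, 251, 265, 273, 277, 262, 278, 250, 262]
t=6: [415, 415, 414, 412, 416, 414, 413, 412, 415, 411, 416, 415]
t=7: [197, 197, 198, 201, 196, 198, 199, 201, 197, 202, 196, 197]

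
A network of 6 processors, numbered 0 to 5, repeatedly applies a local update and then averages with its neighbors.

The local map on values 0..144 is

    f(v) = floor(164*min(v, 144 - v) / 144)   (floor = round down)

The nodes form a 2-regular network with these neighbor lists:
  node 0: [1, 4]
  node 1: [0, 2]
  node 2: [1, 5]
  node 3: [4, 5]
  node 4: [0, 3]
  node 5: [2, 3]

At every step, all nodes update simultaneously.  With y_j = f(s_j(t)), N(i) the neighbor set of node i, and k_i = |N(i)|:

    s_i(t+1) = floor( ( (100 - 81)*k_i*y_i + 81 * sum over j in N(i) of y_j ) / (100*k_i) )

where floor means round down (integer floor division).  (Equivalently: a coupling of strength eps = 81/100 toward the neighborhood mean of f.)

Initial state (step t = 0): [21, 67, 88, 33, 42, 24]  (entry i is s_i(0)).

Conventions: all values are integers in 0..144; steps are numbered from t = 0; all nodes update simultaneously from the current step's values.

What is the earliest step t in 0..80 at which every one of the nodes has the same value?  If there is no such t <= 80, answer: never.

Answer: 6
Key observation: Synchronization is absorbing here: once all nodes are equal they stay equal, and step 6 is the first all-equal step.

Derivation:
t=0: [21, 67, 88, 33, 42, 24]  (not all equal)
t=1: [54, 49, 53, 37, 33, 45]  (not all equal)
t=2: [48, 59, 54, 43, 48, 51]  (not all equal)
t=3: [59, 59, 62, 54, 51, 55]  (not all equal)
t=4: [63, 68, 65, 60, 62, 64]  (not all equal)
t=5: [73, 73, 74, 70, 69, 71]  (not all equal)
t=6: [79, 79, 79, 79, 79, 79]  (all equal)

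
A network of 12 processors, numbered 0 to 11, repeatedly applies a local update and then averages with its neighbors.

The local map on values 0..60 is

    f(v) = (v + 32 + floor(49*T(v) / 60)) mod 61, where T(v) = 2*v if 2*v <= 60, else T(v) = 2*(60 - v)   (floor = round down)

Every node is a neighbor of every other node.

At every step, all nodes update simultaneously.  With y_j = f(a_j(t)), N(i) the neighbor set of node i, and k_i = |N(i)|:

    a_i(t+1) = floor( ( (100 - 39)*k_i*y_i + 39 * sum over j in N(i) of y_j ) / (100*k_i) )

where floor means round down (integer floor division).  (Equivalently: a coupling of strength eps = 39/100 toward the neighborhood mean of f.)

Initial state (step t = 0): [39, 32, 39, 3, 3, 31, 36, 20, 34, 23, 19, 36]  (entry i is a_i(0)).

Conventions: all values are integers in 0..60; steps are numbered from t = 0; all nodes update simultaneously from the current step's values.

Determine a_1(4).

Simulating step by step:
t=0: [39, 32, 39, 3, 3, 31, 36, 20, 34, 23, 19, 36]
t=1: [42, 44, 42, 39, 39, 45, 43, 30, 43, 34, 28, 43]
t=2: [42, 41, 42, 43, 43, 41, 41, 47, 41, 45, 43, 41]
t=3: [41, 42, 41, 41, 41, 42, 42, 40, 42, 40, 41, 42]
t=4: [42, 42, 42, 42, 42, 42, 42, 42, 42, 42, 42, 42]

Answer: a_1(4) = 42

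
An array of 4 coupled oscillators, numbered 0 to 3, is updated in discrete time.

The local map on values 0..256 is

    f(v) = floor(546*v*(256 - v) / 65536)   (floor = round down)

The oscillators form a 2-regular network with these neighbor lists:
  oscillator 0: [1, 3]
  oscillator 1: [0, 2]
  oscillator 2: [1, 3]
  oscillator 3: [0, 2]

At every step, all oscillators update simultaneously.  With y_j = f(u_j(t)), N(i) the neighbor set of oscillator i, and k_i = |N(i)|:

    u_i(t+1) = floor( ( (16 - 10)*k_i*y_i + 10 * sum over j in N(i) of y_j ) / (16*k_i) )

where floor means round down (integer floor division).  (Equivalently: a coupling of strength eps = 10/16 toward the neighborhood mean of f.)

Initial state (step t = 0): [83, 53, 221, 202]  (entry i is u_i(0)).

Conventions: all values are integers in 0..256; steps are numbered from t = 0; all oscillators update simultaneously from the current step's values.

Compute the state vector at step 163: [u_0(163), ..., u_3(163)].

Simulating step by step:
t=0: [83, 53, 221, 202]
t=1: [100, 90, 79, 90]
t=2: [125, 123, 121, 123]
t=3: [136, 136, 136, 136]
t=4: [135, 135, 135, 135]
t=5: [136, 136, 136, 136]

Answer: [136, 136, 136, 136]
Key observation: The state at step 3, [136, 136, 136, 136], reappears at step 5: the system is in a cycle of period 2 from step 3 on.  Therefore the state at step 163 equals the state at step 3 + ((163 - 3) mod 2) = 3, which is [136, 136, 136, 136].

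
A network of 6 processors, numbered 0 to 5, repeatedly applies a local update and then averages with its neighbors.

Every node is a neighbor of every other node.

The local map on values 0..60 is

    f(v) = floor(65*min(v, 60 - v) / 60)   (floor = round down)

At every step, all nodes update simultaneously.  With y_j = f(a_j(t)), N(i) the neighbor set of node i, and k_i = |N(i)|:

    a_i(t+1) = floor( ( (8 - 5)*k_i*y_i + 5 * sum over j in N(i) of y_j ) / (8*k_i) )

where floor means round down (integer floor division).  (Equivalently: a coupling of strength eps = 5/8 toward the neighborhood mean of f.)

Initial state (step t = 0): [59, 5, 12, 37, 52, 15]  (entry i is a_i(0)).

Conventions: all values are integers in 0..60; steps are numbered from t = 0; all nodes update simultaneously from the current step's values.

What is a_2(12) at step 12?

Simulating step by step:
t=0: [59, 5, 12, 37, 52, 15]
t=1: [8, 9, 11, 14, 10, 12]
t=2: [10, 10, 11, 12, 10, 11]
t=3: [10, 10, 10, 11, 10, 10]
t=4: [10, 10, 10, 10, 10, 10]
t=5: [10, 10, 10, 10, 10, 10]
t=6: [10, 10, 10, 10, 10, 10]
t=7: [10, 10, 10, 10, 10, 10]
t=8: [10, 10, 10, 10, 10, 10]
t=9: [10, 10, 10, 10, 10, 10]
t=10: [10, 10, 10, 10, 10, 10]
t=11: [10, 10, 10, 10, 10, 10]
t=12: [10, 10, 10, 10, 10, 10]

Answer: a_2(12) = 10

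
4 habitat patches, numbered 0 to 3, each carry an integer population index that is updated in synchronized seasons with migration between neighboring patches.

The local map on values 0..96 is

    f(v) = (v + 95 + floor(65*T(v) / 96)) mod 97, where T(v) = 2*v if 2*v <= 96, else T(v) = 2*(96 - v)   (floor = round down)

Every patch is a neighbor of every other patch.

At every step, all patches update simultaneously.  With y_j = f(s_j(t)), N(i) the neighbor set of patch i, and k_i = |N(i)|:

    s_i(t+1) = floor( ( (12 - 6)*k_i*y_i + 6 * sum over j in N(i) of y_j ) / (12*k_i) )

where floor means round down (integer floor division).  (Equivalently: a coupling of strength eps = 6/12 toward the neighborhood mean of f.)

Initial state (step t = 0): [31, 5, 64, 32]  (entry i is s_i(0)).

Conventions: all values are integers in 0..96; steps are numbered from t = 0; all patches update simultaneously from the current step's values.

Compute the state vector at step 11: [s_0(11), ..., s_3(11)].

Simulating step by step:
t=0: [31, 5, 64, 32]
t=1: [50, 29, 29, 51]
t=2: [30, 48, 48, 30]
t=3: [50, 32, 32, 50]
t=4: [33, 53, 53, 33]
t=5: [54, 33, 33, 54]
t=6: [32, 53, 53, 32]
t=7: [52, 32, 32, 52]
t=8: [32, 52, 52, 32]
t=9: [52, 32, 32, 52]
t=10: [32, 52, 52, 32]
t=11: [52, 32, 32, 52]

Answer: [52, 32, 32, 52]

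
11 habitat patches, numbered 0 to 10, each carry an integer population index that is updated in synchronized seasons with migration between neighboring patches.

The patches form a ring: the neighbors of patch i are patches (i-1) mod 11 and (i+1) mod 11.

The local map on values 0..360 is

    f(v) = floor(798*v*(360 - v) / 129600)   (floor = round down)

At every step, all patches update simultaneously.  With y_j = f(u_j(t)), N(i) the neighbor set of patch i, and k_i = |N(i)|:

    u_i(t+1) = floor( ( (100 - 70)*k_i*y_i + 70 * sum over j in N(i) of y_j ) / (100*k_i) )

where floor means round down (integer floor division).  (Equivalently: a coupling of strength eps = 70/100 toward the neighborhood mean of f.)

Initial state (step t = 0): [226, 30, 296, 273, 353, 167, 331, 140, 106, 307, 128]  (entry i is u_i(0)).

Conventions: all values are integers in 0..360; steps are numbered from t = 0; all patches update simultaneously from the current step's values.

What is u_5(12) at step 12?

Simulating step by step:
t=0: [226, 30, 296, 273, 353, 167, 331, 140, 106, 307, 128]
t=1: [140, 123, 106, 89, 124, 85, 153, 135, 150, 151, 154]
t=2: [187, 177, 163, 165, 155, 174, 174, 191, 191, 194, 192]
t=3: [198, 198, 198, 196, 197, 197, 198, 198, 198, 198, 198]
t=4: [197, 197, 197, 197, 197, 197, 197, 197, 197, 197, 197]
t=5: [197, 197, 197, 197, 197, 197, 197, 197, 197, 197, 197]
t=6: [197, 197, 197, 197, 197, 197, 197, 197, 197, 197, 197]
t=7: [197, 197, 197, 197, 197, 197, 197, 197, 197, 197, 197]
t=8: [197, 197, 197, 197, 197, 197, 197, 197, 197, 197, 197]
t=9: [197, 197, 197, 197, 197, 197, 197, 197, 197, 197, 197]
t=10: [197, 197, 197, 197, 197, 197, 197, 197, 197, 197, 197]
t=11: [197, 197, 197, 197, 197, 197, 197, 197, 197, 197, 197]
t=12: [197, 197, 197, 197, 197, 197, 197, 197, 197, 197, 197]

Answer: u_5(12) = 197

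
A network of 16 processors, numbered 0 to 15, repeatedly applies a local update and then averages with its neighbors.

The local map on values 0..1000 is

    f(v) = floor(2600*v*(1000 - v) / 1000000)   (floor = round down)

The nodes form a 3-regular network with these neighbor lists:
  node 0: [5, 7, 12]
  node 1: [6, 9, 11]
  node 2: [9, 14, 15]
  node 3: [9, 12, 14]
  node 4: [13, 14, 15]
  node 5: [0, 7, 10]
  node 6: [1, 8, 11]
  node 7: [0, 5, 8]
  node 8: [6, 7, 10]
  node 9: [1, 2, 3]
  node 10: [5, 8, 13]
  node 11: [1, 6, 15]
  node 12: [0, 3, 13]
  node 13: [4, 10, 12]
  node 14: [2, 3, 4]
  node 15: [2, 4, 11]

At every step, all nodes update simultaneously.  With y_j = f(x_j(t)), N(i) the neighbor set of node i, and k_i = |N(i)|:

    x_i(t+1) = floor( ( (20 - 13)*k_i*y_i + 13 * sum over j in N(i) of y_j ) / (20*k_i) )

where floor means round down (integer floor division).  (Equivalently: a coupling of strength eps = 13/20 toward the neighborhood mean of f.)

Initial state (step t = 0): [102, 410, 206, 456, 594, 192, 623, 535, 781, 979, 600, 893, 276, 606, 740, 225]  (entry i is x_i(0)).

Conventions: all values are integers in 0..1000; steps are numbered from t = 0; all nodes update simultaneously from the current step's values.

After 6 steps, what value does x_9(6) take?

Answer: x_9(6) = 617

Derivation:
t=0: [102, 410, 206, 456, 594, 192, 623, 535, 781, 979, 600, 893, 276, 606, 740, 225]
t=1: [423, 417, 366, 457, 560, 467, 499, 461, 562, 386, 536, 453, 507, 600, 542, 440]
t=2: [642, 634, 622, 639, 637, 643, 642, 642, 644, 622, 640, 641, 639, 637, 634, 632]
t=3: [597, 602, 607, 602, 602, 597, 598, 596, 597, 606, 598, 600, 599, 600, 603, 603]
t=4: [625, 622, 620, 622, 622, 625, 624, 625, 625, 620, 624, 623, 623, 623, 621, 622]
t=5: [609, 610, 611, 611, 610, 609, 610, 609, 609, 611, 609, 610, 610, 610, 611, 611]
t=6: [618, 617, 617, 617, 617, 619, 618, 619, 618, 617, 618, 617, 618, 618, 617, 617]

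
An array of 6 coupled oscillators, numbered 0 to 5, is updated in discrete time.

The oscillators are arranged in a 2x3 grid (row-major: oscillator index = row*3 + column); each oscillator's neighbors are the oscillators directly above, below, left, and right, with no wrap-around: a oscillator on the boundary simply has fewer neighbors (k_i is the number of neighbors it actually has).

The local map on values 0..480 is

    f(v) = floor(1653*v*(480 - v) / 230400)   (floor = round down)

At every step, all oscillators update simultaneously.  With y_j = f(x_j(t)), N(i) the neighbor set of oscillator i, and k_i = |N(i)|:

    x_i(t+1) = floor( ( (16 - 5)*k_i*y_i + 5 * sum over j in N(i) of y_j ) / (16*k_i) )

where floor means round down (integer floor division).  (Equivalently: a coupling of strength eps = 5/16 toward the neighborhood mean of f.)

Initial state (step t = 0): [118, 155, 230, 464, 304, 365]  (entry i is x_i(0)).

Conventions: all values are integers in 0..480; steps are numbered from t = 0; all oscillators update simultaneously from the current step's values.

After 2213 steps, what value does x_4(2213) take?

Answer: x_4(2213) = 408
Key observation: The state at step 23, [406, 405, 405, 406, 405, 405], reappears at step 27: the system is in a cycle of period 4 from step 23 on.  Therefore the state at step 2213 equals the state at step 23 + ((2213 - 23) mod 4) = 25, which is [408, 408, 409, 408, 408, 409].

Derivation:
t=0: [118, 155, 230, 464, 304, 365]
t=1: [275, 362, 386, 144, 337, 331]
t=2: [379, 315, 281, 355, 341, 337]
t=3: [296, 361, 387, 314, 341, 352]
t=4: [374, 314, 275, 370, 338, 315]
t=5: [299, 363, 394, 298, 344, 372]
t=6: [375, 309, 259, 380, 332, 288]
t=7: [295, 369, 402, 286, 351, 391]
t=8: [376, 299, 238, 385, 320, 256]
t=9: [294, 377, 408, 281, 362, 404]
t=10: [375, 285, 222, 384, 304, 231]
t=11: [297, 385, 408, 285, 375, 407]
t=12: [370, 271, 218, 378, 284, 223]
t=13: [307, 393, 408, 297, 388, 408]
t=14: [361, 256, 215, 366, 263, 217]
t=15: [322, 399, 408, 317, 397, 408]
t=16: [344, 243, 213, 348, 246, 214]
t=17: [346, 404, 408, 342, 403, 408]
t=18: [315, 230, 211, 318, 232, 211]
t=19: [377, 407, 407, 376, 407, 407]
t=20: [268, 219, 213, 269, 219, 213]
t=21: [407, 409, 408, 407, 409, 408]
t=22: [212, 208, 209, 212, 208, 209]
t=23: [406, 405, 405, 406, 405, 405]
t=24: [215, 216, 217, 215, 216, 217]
t=25: [408, 408, 409, 408, 408, 409]
t=26: [210, 209, 208, 210, 209, 208]
t=27: [406, 405, 405, 406, 405, 405]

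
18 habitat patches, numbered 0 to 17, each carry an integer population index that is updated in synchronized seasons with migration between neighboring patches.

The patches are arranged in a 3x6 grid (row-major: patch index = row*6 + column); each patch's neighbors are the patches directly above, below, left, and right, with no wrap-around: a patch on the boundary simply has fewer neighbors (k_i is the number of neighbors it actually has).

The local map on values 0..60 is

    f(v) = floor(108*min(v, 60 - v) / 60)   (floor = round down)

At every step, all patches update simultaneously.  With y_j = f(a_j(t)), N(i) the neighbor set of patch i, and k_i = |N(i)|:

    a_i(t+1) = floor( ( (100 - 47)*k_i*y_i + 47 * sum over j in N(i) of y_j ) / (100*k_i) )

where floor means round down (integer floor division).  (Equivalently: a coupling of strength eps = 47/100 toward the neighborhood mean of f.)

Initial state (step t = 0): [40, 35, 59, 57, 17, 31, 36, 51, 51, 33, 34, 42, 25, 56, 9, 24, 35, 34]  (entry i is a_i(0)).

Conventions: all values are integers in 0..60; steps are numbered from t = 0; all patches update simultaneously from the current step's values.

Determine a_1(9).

Simulating step by step:
t=0: [40, 35, 59, 57, 17, 31, 36, 51, 51, 33, 34, 42, 25, 56, 9, 24, 35, 34]
t=1: [39, 32, 10, 15, 32, 42, 37, 21, 17, 38, 42, 39, 35, 15, 18, 39, 45, 42]
t=2: [40, 40, 26, 31, 40, 37, 40, 37, 30, 35, 34, 34, 39, 32, 31, 34, 30, 32]
t=3: [36, 38, 46, 47, 40, 41, 36, 42, 50, 47, 45, 45, 39, 46, 51, 48, 50, 50]
t=4: [42, 36, 25, 25, 32, 32, 40, 31, 20, 22, 26, 26, 35, 26, 18, 20, 19, 20]
t=5: [35, 43, 43, 44, 48, 49, 39, 46, 38, 39, 44, 45, 43, 44, 35, 35, 36, 37]
t=6: [39, 31, 31, 28, 22, 21, 35, 28, 36, 36, 29, 28, 31, 30, 41, 43, 40, 38]
t=7: [42, 49, 50, 47, 42, 40, 45, 49, 43, 43, 47, 46, 50, 49, 37, 33, 38, 40]
t=8: [27, 20, 20, 24, 29, 32, 25, 21, 28, 30, 26, 28, 20, 22, 36, 42, 37, 34]
t=9: [44, 38, 39, 45, 49, 50, 42, 39, 46, 48, 47, 48, 38, 38, 41, 38, 41, 45]

Answer: a_1(9) = 38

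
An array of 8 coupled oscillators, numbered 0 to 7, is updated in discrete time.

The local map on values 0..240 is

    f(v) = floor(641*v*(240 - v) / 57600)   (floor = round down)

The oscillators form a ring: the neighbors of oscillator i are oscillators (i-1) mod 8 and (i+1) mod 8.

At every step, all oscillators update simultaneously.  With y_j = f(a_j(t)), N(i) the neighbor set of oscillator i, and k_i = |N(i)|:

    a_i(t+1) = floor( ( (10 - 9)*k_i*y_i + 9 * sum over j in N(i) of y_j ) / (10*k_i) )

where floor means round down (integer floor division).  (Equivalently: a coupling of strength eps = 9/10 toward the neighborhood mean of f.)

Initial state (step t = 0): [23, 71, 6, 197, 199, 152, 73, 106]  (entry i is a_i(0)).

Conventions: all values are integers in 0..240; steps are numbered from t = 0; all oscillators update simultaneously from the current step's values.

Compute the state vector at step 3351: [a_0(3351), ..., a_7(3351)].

Answer: [150, 150, 150, 150, 150, 150, 150, 150]
Key observation: The state at step 7, [150, 150, 150, 150, 150, 150, 150, 150], reappears at step 8: the system is in a cycle of period 1 from step 7 on.  Therefore the state at step 3351 equals the state at step 7 + ((3351 - 7) mod 1) = 7, which is [150, 150, 150, 150, 150, 150, 150, 150].

Derivation:
t=0: [23, 71, 6, 197, 199, 152, 73, 106]
t=1: [136, 44, 103, 56, 117, 116, 151, 101]
t=2: [128, 150, 109, 154, 139, 155, 157, 153]
t=3: [150, 157, 149, 156, 147, 150, 146, 151]
t=4: [147, 149, 145, 150, 147, 151, 149, 150]
t=5: [150, 152, 150, 152, 149, 150, 149, 150]
t=6: [149, 149, 148, 149, 149, 150, 150, 150]
t=7: [150, 150, 150, 150, 150, 150, 150, 150]
t=8: [150, 150, 150, 150, 150, 150, 150, 150]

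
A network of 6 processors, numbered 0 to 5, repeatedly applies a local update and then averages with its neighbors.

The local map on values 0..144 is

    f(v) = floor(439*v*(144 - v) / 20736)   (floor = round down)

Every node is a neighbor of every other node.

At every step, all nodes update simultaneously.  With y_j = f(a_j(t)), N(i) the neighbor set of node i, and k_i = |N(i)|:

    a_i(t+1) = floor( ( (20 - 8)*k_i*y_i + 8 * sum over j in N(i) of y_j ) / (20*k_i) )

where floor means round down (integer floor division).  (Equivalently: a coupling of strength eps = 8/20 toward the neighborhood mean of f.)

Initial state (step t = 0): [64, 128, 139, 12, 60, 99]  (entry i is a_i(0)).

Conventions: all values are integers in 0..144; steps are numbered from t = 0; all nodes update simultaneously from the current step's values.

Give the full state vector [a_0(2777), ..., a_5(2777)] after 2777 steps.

Simulating step by step:
t=0: [64, 128, 139, 12, 60, 99]
t=1: [88, 54, 39, 49, 86, 80]
t=2: [102, 101, 92, 99, 102, 104]
t=3: [91, 91, 96, 93, 91, 90]
t=4: [101, 101, 98, 100, 101, 101]
t=5: [91, 91, 93, 92, 91, 91]
t=6: [101, 101, 100, 101, 101, 101]
t=7: [91, 91, 92, 91, 91, 91]
t=8: [101, 101, 101, 101, 101, 101]
t=9: [91, 91, 91, 91, 91, 91]
t=10: [102, 102, 102, 102, 102, 102]
t=11: [90, 90, 90, 90, 90, 90]
t=12: [102, 102, 102, 102, 102, 102]

Answer: [90, 90, 90, 90, 90, 90]
Key observation: The state at step 10, [102, 102, 102, 102, 102, 102], reappears at step 12: the system is in a cycle of period 2 from step 10 on.  Therefore the state at step 2777 equals the state at step 10 + ((2777 - 10) mod 2) = 11, which is [90, 90, 90, 90, 90, 90].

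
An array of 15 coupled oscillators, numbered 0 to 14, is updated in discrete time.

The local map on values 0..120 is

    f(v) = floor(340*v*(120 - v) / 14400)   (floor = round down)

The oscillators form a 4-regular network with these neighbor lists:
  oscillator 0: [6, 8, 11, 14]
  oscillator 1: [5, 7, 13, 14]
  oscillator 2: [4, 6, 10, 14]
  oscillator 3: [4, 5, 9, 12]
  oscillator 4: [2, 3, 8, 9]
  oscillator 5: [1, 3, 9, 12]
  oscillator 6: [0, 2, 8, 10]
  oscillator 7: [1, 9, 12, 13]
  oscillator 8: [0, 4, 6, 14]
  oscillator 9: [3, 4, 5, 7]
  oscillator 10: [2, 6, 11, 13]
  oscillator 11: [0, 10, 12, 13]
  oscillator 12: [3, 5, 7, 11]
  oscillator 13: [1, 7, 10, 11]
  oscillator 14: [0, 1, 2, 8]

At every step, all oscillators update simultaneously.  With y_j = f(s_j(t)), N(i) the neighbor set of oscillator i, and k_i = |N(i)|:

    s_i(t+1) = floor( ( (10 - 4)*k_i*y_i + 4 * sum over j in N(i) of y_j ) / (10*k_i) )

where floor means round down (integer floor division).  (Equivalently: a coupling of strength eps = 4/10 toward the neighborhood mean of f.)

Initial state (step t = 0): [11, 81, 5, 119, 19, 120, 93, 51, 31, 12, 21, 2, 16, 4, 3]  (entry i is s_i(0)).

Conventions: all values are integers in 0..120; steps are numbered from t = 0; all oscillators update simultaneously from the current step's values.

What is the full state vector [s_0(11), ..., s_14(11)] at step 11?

Answer: [78, 78, 78, 78, 78, 78, 78, 78, 78, 78, 78, 78, 78, 78, 78]

Derivation:
t=0: [11, 81, 5, 119, 19, 120, 93, 51, 31, 12, 21, 2, 16, 4, 3]
t=1: [30, 54, 23, 12, 38, 14, 50, 65, 53, 31, 38, 15, 32, 27, 22]
t=2: [63, 73, 59, 41, 66, 45, 76, 77, 76, 61, 66, 48, 58, 63, 58]
t=3: [82, 81, 83, 78, 82, 79, 79, 80, 79, 82, 83, 82, 81, 82, 83]
t=4: [73, 74, 72, 75, 73, 75, 74, 74, 75, 73, 72, 73, 74, 73, 72]
t=5: [80, 80, 80, 79, 80, 79, 80, 80, 79, 80, 80, 80, 79, 80, 80]
t=6: [75, 75, 75, 75, 75, 75, 75, 75, 75, 75, 75, 75, 75, 75, 75]
t=7: [79, 79, 79, 79, 79, 79, 79, 79, 79, 79, 79, 79, 79, 79, 79]
t=8: [76, 76, 76, 76, 76, 76, 76, 76, 76, 76, 76, 76, 76, 76, 76]
t=9: [78, 78, 78, 78, 78, 78, 78, 78, 78, 78, 78, 78, 78, 78, 78]
t=10: [77, 77, 77, 77, 77, 77, 77, 77, 77, 77, 77, 77, 77, 77, 77]
t=11: [78, 78, 78, 78, 78, 78, 78, 78, 78, 78, 78, 78, 78, 78, 78]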